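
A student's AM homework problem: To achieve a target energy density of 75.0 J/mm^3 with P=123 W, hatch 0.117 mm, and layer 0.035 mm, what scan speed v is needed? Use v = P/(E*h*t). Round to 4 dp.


v = 123 / (75.0*0.117*0.035) = 400.4884 mm/s


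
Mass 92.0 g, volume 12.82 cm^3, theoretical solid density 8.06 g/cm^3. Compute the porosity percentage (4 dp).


rho_part = 92.0 / 12.82 = 7.17628705 g/cm^3
Porosity = (1 - 7.17628705/8.06)*100 = 10.9642 %


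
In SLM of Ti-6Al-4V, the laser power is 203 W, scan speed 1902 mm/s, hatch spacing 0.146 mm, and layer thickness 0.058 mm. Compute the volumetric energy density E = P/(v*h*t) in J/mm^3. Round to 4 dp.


E = 203 / (1902*0.146*0.058) = 12.6039 J/mm^3


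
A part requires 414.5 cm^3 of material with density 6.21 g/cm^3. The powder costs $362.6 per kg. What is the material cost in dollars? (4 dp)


Mass = 414.5*6.21/1000 = 2.574045 kg
Cost = 2.574045 * 362.6 = 933.3487 $


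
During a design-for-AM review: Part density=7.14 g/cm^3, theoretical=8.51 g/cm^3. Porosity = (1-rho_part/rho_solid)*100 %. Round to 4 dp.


Porosity = (1-7.14/8.51)*100 = 16.0987 %


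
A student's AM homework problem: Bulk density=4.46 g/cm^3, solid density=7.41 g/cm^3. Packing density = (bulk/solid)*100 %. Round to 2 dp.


Packing = (4.46/7.41)*100 = 60.19 %


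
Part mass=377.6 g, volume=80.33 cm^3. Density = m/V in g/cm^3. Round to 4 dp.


rho = 377.6 / 80.33 = 4.7006 g/cm^3


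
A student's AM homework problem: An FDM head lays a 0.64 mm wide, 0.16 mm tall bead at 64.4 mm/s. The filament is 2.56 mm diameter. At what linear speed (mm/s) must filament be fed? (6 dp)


Q = 0.64 * 0.16 * 64.4 = 6.59456 mm^3/s
A_fil = pi*(2.56/2)^2 = 5.1471854 mm^2
v_feed = 6.59456 / 5.1471854 = 1.281197 mm/s


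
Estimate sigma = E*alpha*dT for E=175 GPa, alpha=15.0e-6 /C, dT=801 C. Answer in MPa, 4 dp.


sigma = 175*1000 * 15.0e-6 * 801 = 2102.625 MPa


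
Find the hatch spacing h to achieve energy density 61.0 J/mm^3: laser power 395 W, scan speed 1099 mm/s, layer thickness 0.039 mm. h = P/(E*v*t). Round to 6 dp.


h = 395 / (61.0*1099*0.039) = 0.151079 mm


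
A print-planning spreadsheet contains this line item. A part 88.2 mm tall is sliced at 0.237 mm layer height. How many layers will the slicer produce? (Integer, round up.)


Layers = ceil(88.2/0.237) = 373


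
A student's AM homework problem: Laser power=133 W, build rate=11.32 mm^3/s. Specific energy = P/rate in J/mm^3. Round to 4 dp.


SE = 133 / 11.32 = 11.7491 J/mm^3


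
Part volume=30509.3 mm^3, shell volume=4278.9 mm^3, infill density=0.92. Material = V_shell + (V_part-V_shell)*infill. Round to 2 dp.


V_infill = (30509.3 - 4278.9) * 0.92 = 24131.97
V_total = 4278.9 + 24131.97 = 28410.87 mm^3


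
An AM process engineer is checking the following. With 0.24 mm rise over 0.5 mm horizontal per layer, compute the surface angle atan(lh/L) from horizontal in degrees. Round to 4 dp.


angle = atan(0.24/0.5) = 25.641 degrees


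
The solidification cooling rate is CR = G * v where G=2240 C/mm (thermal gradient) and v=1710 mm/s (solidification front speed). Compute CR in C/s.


CR = 2240 * 1710 = 3830400 C/s


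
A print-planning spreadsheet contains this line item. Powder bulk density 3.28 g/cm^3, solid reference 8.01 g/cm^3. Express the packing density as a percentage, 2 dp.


Packing = (3.28/8.01)*100 = 40.95 %


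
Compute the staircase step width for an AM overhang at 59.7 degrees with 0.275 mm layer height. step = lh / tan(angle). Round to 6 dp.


step = 0.275 / tan(59.7) = 0.160697 mm


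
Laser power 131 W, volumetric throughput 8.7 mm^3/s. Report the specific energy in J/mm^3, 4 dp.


SE = 131 / 8.7 = 15.0575 J/mm^3


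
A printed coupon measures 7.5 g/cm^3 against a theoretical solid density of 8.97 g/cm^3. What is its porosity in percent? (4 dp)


Porosity = (1-7.5/8.97)*100 = 16.388 %


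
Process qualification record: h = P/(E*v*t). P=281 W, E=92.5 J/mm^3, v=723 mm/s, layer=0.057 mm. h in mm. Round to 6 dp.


h = 281 / (92.5*723*0.057) = 0.073714 mm


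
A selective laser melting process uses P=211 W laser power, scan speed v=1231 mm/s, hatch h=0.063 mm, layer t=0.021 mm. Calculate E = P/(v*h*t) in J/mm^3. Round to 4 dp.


E = 211 / (1231*0.063*0.021) = 129.5581 J/mm^3


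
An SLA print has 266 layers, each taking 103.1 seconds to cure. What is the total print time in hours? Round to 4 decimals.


t = 266 * 103.1 / 3600 = 7.6179 hrs


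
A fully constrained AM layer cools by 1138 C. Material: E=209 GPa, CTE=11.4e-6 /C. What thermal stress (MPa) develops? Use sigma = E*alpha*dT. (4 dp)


sigma = 209*1000 * 11.4e-6 * 1138 = 2711.3988 MPa


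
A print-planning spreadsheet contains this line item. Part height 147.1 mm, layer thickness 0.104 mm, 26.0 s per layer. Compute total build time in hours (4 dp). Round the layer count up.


Layers = ceil(147.1/0.104) = 1415
t = 1415 * 26.0 / 3600 = 10.2194 hrs


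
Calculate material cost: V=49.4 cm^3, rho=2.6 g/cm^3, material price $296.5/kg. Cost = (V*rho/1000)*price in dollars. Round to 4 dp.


Mass = 49.4*2.6/1000 = 0.12844 kg
Cost = 0.12844 * 296.5 = 38.0825 $


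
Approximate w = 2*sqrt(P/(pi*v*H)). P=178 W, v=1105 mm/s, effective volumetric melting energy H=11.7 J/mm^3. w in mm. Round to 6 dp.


w = 2*sqrt(178/(pi*1105*11.7)) = 0.132401 mm


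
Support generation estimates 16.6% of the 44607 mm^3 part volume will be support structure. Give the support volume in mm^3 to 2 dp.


V_support = 44607 * 0.166 = 7404.76 mm^3


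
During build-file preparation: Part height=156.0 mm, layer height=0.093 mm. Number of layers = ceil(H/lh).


Layers = ceil(156.0/0.093) = 1678


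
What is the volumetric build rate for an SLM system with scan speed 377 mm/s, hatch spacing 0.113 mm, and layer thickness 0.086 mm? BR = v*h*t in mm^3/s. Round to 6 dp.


Rate = 377 * 0.113 * 0.086 = 3.663686 mm^3/s


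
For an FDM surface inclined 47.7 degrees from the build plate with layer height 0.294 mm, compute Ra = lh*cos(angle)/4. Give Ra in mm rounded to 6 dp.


Ra = 0.294 * cos(47.7) / 4 = 0.049466 mm


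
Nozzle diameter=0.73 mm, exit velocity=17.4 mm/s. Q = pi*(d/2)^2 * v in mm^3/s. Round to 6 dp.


A = pi*(0.73/2)^2 = 0.41853868 mm^2
Q = 0.41853868 * 17.4 = 7.282573 mm^3/s


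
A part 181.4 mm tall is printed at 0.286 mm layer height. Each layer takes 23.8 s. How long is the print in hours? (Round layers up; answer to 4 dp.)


Layers = ceil(181.4/0.286) = 635
t = 635 * 23.8 / 3600 = 4.1981 hrs


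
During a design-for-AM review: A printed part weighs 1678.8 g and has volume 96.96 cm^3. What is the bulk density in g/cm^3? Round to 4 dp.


rho = 1678.8 / 96.96 = 17.3144 g/cm^3


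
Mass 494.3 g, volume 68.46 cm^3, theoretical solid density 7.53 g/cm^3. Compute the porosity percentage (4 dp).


rho_part = 494.3 / 68.46 = 7.22027461 g/cm^3
Porosity = (1 - 7.22027461/7.53)*100 = 4.1132 %


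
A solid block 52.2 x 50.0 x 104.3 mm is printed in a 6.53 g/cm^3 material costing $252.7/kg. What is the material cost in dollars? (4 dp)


V = 52.2 * 50.0 * 104.3 = 272223.0 mm^3 = 272.223 cm^3
Mass = 272.223 * 6.53 / 1000 = 1.77761619 kg
Cost = 1.77761619 * 252.7 = 449.2036 $


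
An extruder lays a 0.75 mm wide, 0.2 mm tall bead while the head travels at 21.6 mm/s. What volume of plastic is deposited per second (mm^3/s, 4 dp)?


Rate = 0.75 * 0.2 * 21.6 = 3.24 mm^3/s


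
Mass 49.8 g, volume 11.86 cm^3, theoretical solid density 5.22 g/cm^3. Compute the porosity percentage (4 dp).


rho_part = 49.8 / 11.86 = 4.1989882 g/cm^3
Porosity = (1 - 4.1989882/5.22)*100 = 19.5596 %


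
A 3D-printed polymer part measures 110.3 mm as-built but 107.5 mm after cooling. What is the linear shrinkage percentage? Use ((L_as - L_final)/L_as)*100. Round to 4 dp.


Shrinkage = ((110.3-107.5)/110.3)*100 = 2.5385 %


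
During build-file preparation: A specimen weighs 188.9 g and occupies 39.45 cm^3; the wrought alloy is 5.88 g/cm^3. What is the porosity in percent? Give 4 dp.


rho_part = 188.9 / 39.45 = 4.78833967 g/cm^3
Porosity = (1 - 4.78833967/5.88)*100 = 18.5657 %


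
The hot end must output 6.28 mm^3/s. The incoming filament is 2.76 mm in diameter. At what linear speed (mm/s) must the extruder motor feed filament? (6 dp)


A = pi*(2.76/2)^2 = 5.982849
v = 6.28 / 5.982849 = 1.049667 mm/s


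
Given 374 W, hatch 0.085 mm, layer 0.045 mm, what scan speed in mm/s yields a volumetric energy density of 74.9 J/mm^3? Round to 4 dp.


v = 374 / (74.9*0.085*0.045) = 1305.4443 mm/s


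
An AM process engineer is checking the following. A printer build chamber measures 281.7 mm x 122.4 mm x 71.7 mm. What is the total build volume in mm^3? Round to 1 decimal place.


V = 281.7 * 122.4 * 71.7 = 2472221.7 mm^3


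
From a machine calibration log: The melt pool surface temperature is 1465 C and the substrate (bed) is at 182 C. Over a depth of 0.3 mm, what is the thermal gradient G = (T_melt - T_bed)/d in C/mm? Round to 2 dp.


G = (1465-182)/0.3 = 4276.67 C/mm


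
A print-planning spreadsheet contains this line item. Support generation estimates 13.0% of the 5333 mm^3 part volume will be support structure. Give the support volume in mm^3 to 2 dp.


V_support = 5333 * 0.13 = 693.29 mm^3


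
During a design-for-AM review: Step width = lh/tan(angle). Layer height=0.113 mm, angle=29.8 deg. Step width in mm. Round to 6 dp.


step = 0.113 / tan(29.8) = 0.197309 mm


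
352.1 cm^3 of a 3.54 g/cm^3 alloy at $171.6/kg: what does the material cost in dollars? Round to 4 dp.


Mass = 352.1*3.54/1000 = 1.246434 kg
Cost = 1.246434 * 171.6 = 213.8881 $


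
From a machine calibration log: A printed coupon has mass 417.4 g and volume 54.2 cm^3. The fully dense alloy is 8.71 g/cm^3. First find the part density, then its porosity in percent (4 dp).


rho_part = 417.4 / 54.2 = 7.70110701 g/cm^3
Porosity = (1 - 7.70110701/8.71)*100 = 11.5832 %


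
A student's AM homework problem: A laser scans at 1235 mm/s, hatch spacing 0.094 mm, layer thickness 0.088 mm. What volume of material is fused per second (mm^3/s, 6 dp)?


Rate = 1235 * 0.094 * 0.088 = 10.21592 mm^3/s


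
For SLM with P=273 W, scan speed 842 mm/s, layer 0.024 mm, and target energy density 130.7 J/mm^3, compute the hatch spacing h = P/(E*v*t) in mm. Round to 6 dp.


h = 273 / (130.7*842*0.024) = 0.103363 mm


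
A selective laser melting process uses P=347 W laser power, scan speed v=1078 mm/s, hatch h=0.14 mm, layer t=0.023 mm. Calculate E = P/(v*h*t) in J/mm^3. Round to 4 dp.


E = 347 / (1078*0.14*0.023) = 99.9666 J/mm^3


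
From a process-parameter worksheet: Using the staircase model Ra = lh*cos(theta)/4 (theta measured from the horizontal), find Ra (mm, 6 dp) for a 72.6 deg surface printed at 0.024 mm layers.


Ra = 0.024 * cos(72.6) / 4 = 0.001794 mm


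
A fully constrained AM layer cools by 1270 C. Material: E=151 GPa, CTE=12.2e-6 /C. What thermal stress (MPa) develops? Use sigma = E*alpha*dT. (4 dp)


sigma = 151*1000 * 12.2e-6 * 1270 = 2339.594 MPa


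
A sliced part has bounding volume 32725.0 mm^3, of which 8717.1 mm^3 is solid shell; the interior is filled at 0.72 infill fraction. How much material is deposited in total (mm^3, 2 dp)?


V_infill = (32725.0 - 8717.1) * 0.72 = 17285.69
V_total = 8717.1 + 17285.69 = 26002.79 mm^3


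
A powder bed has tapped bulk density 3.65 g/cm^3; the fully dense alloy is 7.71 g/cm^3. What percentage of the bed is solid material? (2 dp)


Packing = (3.65/7.71)*100 = 47.34 %


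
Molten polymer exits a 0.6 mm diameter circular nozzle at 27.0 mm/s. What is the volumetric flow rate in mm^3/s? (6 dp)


A = pi*(0.6/2)^2 = 0.28274334 mm^2
Q = 0.28274334 * 27.0 = 7.63407 mm^3/s


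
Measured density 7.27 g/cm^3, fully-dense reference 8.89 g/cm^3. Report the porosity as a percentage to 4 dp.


Porosity = (1-7.27/8.89)*100 = 18.2227 %


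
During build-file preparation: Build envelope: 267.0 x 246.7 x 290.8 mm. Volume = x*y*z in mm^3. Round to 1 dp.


V = 267.0 * 246.7 * 290.8 = 19154676.1 mm^3


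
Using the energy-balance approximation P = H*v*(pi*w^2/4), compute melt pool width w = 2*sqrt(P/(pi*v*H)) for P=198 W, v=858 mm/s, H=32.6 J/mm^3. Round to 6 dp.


w = 2*sqrt(198/(pi*858*32.6)) = 0.094937 mm


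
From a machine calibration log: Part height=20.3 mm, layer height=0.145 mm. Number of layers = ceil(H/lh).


Layers = ceil(20.3/0.145) = 140


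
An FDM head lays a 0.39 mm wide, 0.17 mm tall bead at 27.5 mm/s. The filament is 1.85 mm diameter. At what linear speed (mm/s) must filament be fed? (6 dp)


Q = 0.39 * 0.17 * 27.5 = 1.82325 mm^3/s
A_fil = pi*(1.85/2)^2 = 2.68802521 mm^2
v_feed = 1.82325 / 2.68802521 = 0.678286 mm/s


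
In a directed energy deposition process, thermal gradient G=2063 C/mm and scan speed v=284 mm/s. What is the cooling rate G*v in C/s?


CR = 2063 * 284 = 585892 C/s


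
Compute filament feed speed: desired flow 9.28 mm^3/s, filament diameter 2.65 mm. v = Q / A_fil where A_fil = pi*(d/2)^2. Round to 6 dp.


A = pi*(2.65/2)^2 = 5.515459
v = 9.28 / 5.515459 = 1.682544 mm/s


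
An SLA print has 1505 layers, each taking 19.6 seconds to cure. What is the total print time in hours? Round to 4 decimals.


t = 1505 * 19.6 / 3600 = 8.1939 hrs


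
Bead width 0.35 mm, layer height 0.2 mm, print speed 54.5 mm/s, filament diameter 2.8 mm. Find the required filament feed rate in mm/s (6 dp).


Q = 0.35 * 0.2 * 54.5 = 3.815 mm^3/s
A_fil = pi*(2.8/2)^2 = 6.1575216 mm^2
v_feed = 3.815 / 6.1575216 = 0.619567 mm/s


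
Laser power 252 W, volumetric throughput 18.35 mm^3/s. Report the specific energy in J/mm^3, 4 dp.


SE = 252 / 18.35 = 13.733 J/mm^3


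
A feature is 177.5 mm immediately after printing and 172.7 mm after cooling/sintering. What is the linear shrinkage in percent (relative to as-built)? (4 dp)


Shrinkage = ((177.5-172.7)/177.5)*100 = 2.7042 %


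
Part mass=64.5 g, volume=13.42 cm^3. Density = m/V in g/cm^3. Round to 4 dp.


rho = 64.5 / 13.42 = 4.8063 g/cm^3


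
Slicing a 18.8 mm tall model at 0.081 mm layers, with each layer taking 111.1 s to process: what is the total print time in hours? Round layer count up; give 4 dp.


Layers = ceil(18.8/0.081) = 233
t = 233 * 111.1 / 3600 = 7.1906 hrs


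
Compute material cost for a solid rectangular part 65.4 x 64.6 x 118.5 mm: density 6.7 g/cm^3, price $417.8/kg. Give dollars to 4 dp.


V = 65.4 * 64.6 * 118.5 = 500643.54 mm^3 = 500.64354 cm^3
Mass = 500.64354 * 6.7 / 1000 = 3.35431172 kg
Cost = 3.35431172 * 417.8 = 1401.4314 $


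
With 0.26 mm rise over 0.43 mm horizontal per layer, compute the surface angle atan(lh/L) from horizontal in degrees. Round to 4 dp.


angle = atan(0.26/0.43) = 31.1593 degrees


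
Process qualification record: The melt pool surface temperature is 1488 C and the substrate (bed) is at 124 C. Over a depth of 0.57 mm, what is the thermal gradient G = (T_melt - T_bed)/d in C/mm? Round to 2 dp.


G = (1488-124)/0.57 = 2392.98 C/mm


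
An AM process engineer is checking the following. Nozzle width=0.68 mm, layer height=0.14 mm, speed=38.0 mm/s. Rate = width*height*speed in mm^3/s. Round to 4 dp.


Rate = 0.68 * 0.14 * 38.0 = 3.6176 mm^3/s


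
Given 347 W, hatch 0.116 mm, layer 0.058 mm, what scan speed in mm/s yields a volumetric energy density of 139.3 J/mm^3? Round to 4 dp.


v = 347 / (139.3*0.116*0.058) = 370.2477 mm/s


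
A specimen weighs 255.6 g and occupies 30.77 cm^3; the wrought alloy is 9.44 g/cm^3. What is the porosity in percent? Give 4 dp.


rho_part = 255.6 / 30.77 = 8.30679233 g/cm^3
Porosity = (1 - 8.30679233/9.44)*100 = 12.0043 %


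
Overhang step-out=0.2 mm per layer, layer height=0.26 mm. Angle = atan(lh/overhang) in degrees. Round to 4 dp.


angle = atan(0.26/0.2) = 52.4314 degrees


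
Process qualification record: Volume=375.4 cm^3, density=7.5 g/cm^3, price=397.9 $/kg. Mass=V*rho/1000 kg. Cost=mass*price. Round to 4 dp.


Mass = 375.4*7.5/1000 = 2.8155 kg
Cost = 2.8155 * 397.9 = 1120.2875 $


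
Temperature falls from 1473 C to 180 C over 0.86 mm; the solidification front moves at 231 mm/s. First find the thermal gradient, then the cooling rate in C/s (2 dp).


G = (1473-180)/0.86 = 1503.48837209 C/mm
CR = 1503.48837209 * 231 = 347305.81 C/s


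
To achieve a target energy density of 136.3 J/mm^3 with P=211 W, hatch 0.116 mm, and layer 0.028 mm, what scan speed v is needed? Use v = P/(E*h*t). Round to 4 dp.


v = 211 / (136.3*0.116*0.028) = 476.6182 mm/s


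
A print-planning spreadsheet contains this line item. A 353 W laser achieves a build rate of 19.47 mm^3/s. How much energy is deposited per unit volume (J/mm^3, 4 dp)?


SE = 353 / 19.47 = 18.1305 J/mm^3


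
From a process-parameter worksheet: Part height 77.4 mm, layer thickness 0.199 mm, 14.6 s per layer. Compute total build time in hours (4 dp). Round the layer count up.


Layers = ceil(77.4/0.199) = 389
t = 389 * 14.6 / 3600 = 1.5776 hrs


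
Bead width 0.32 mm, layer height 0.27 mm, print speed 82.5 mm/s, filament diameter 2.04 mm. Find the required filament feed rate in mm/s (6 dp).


Q = 0.32 * 0.27 * 82.5 = 7.128 mm^3/s
A_fil = pi*(2.04/2)^2 = 3.268513 mm^2
v_feed = 7.128 / 3.268513 = 2.180808 mm/s


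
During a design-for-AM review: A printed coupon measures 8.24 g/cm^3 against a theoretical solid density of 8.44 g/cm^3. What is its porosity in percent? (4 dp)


Porosity = (1-8.24/8.44)*100 = 2.3697 %


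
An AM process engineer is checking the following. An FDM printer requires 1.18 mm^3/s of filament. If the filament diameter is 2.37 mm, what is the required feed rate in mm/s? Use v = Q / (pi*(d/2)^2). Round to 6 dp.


A = pi*(2.37/2)^2 = 4.411503
v = 1.18 / 4.411503 = 0.267483 mm/s


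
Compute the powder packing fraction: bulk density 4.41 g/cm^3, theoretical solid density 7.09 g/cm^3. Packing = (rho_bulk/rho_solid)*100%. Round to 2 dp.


Packing = (4.41/7.09)*100 = 62.2 %


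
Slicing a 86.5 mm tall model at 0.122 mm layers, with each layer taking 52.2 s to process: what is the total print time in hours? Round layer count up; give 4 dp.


Layers = ceil(86.5/0.122) = 710
t = 710 * 52.2 / 3600 = 10.295 hrs


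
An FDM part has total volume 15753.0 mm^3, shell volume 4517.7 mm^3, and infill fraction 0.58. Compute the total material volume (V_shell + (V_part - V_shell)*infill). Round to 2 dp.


V_infill = (15753.0 - 4517.7) * 0.58 = 6516.47
V_total = 4517.7 + 6516.47 = 11034.17 mm^3


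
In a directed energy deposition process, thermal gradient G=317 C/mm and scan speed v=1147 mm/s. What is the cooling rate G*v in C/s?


CR = 317 * 1147 = 363599 C/s


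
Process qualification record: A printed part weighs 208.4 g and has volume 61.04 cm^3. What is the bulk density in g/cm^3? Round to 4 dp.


rho = 208.4 / 61.04 = 3.4142 g/cm^3


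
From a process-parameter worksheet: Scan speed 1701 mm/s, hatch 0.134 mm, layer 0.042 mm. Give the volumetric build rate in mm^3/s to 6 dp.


Rate = 1701 * 0.134 * 0.042 = 9.573228 mm^3/s


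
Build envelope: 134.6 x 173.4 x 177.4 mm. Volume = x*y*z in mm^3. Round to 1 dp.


V = 134.6 * 173.4 * 177.4 = 4140452.1 mm^3


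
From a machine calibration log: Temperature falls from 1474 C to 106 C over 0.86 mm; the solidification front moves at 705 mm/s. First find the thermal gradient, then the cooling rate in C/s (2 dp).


G = (1474-106)/0.86 = 1590.69767442 C/mm
CR = 1590.69767442 * 705 = 1121441.86 C/s


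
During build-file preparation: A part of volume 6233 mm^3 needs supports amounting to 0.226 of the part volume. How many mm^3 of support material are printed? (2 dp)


V_support = 6233 * 0.226 = 1408.66 mm^3


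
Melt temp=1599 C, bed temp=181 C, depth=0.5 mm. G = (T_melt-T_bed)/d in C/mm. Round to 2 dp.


G = (1599-181)/0.5 = 2836.0 C/mm


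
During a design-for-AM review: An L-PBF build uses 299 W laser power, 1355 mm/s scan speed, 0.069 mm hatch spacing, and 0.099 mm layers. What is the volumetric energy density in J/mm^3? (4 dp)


E = 299 / (1355*0.069*0.099) = 32.3034 J/mm^3


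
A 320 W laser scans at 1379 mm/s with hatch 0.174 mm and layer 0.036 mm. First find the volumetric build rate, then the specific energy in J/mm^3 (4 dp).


Build rate = 1379 * 0.174 * 0.036 = 8.638056 mm^3/s
SE = 320 / 8.638056 = 37.0454 J/mm^3


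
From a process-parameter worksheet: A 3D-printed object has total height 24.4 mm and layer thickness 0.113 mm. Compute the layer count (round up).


Layers = ceil(24.4/0.113) = 216


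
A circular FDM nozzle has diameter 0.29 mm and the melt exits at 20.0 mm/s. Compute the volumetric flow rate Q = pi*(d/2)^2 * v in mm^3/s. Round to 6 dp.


A = pi*(0.29/2)^2 = 0.06605199 mm^2
Q = 0.06605199 * 20.0 = 1.32104 mm^3/s


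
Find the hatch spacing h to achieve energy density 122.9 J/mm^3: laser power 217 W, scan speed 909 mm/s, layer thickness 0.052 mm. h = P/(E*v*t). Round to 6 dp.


h = 217 / (122.9*909*0.052) = 0.037354 mm


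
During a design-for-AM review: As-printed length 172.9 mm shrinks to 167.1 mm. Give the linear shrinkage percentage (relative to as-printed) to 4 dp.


Shrinkage = ((172.9-167.1)/172.9)*100 = 3.3545 %


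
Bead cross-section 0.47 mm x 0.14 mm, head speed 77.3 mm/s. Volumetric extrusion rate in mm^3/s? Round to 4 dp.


Rate = 0.47 * 0.14 * 77.3 = 5.0863 mm^3/s


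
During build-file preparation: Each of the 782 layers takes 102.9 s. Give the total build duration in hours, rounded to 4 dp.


t = 782 * 102.9 / 3600 = 22.3522 hrs


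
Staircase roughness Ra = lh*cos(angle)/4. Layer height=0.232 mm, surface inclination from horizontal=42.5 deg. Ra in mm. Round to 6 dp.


Ra = 0.232 * cos(42.5) / 4 = 0.042762 mm


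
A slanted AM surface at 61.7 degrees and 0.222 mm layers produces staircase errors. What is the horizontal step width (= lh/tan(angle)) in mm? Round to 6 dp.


step = 0.222 / tan(61.7) = 0.119535 mm


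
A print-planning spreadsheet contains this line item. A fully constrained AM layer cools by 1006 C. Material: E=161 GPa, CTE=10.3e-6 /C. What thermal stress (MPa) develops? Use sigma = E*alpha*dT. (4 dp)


sigma = 161*1000 * 10.3e-6 * 1006 = 1668.2498 MPa


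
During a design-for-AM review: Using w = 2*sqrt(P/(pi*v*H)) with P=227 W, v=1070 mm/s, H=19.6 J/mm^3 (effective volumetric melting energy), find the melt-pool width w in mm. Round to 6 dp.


w = 2*sqrt(227/(pi*1070*19.6)) = 0.117395 mm


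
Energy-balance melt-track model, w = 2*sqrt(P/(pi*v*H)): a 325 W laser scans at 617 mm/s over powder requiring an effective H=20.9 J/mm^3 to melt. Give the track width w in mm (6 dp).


w = 2*sqrt(325/(pi*617*20.9)) = 0.179135 mm


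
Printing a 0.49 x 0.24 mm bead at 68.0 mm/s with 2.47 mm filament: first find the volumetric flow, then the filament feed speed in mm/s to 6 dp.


Q = 0.49 * 0.24 * 68.0 = 7.9968 mm^3/s
A_fil = pi*(2.47/2)^2 = 4.79163566 mm^2
v_feed = 7.9968 / 4.79163566 = 1.668908 mm/s


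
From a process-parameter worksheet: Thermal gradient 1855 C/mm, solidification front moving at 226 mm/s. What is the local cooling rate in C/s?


CR = 1855 * 226 = 419230 C/s


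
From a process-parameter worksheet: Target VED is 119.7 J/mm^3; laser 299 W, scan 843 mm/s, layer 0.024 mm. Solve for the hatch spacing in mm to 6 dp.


h = 299 / (119.7*843*0.024) = 0.123463 mm


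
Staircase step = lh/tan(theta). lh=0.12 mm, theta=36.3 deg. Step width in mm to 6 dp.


step = 0.12 / tan(36.3) = 0.16336 mm


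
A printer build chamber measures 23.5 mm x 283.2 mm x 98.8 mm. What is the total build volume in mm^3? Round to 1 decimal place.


V = 23.5 * 283.2 * 98.8 = 657533.8 mm^3


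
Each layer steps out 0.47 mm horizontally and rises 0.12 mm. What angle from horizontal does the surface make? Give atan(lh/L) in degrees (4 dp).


angle = atan(0.12/0.47) = 14.3227 degrees


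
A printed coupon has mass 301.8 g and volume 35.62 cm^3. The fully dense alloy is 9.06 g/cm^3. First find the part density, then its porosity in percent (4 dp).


rho_part = 301.8 / 35.62 = 8.47276811 g/cm^3
Porosity = (1 - 8.47276811/9.06)*100 = 6.4816 %


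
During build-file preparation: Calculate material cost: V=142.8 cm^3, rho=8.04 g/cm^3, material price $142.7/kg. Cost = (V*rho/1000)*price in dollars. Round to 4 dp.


Mass = 142.8*8.04/1000 = 1.148112 kg
Cost = 1.148112 * 142.7 = 163.8356 $


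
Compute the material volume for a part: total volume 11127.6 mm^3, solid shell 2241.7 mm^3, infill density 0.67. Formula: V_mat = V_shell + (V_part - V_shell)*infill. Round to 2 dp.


V_infill = (11127.6 - 2241.7) * 0.67 = 5953.55
V_total = 2241.7 + 5953.55 = 8195.25 mm^3


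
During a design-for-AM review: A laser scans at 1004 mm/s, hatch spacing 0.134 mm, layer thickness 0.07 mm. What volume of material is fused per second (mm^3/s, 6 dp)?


Rate = 1004 * 0.134 * 0.07 = 9.41752 mm^3/s


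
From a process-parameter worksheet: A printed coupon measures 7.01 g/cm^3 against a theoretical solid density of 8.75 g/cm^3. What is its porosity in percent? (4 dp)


Porosity = (1-7.01/8.75)*100 = 19.8857 %


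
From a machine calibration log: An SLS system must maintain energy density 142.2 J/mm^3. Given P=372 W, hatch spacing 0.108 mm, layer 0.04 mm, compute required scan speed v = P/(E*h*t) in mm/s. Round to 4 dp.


v = 372 / (142.2*0.108*0.04) = 605.5634 mm/s


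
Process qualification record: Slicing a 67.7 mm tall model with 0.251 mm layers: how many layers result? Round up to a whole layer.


Layers = ceil(67.7/0.251) = 270


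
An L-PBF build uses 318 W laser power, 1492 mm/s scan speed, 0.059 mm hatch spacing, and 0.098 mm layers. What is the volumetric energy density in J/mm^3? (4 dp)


E = 318 / (1492*0.059*0.098) = 36.8621 J/mm^3


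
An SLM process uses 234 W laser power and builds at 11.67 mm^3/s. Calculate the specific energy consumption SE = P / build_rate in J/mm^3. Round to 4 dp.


SE = 234 / 11.67 = 20.0514 J/mm^3


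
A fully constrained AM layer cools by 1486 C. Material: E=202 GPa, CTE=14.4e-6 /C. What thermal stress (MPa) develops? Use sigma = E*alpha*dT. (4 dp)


sigma = 202*1000 * 14.4e-6 * 1486 = 4322.4768 MPa


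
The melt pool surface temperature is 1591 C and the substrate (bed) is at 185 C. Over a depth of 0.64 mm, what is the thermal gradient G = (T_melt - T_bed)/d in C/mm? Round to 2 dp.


G = (1591-185)/0.64 = 2196.88 C/mm


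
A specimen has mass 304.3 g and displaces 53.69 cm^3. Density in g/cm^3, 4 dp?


rho = 304.3 / 53.69 = 5.6677 g/cm^3


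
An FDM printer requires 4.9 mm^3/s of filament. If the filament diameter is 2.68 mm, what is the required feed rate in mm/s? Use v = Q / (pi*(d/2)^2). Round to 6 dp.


A = pi*(2.68/2)^2 = 5.641044
v = 4.9 / 5.641044 = 0.868634 mm/s


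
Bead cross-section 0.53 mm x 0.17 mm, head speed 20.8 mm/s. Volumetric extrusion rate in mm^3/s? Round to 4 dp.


Rate = 0.53 * 0.17 * 20.8 = 1.8741 mm^3/s


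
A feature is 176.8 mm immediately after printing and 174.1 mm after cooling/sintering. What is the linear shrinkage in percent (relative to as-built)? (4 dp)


Shrinkage = ((176.8-174.1)/176.8)*100 = 1.5271 %


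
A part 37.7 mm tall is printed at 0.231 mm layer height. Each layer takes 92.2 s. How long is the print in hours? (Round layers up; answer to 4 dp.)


Layers = ceil(37.7/0.231) = 164
t = 164 * 92.2 / 3600 = 4.2002 hrs


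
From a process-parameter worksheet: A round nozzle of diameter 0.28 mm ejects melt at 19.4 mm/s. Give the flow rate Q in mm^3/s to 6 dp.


A = pi*(0.28/2)^2 = 0.06157522 mm^2
Q = 0.06157522 * 19.4 = 1.194559 mm^3/s


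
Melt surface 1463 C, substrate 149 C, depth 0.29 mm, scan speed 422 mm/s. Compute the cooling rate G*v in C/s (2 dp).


G = (1463-149)/0.29 = 4531.03448276 C/mm
CR = 4531.03448276 * 422 = 1912096.55 C/s


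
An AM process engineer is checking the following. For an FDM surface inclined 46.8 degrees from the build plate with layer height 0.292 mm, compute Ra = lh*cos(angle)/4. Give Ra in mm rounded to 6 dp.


Ra = 0.292 * cos(46.8) / 4 = 0.049972 mm


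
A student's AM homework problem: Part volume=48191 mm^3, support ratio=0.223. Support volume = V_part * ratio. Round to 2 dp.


V_support = 48191 * 0.223 = 10746.59 mm^3


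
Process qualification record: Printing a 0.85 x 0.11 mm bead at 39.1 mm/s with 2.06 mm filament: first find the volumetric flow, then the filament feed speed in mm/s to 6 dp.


Q = 0.85 * 0.11 * 39.1 = 3.65585 mm^3/s
A_fil = pi*(2.06/2)^2 = 3.33291565 mm^2
v_feed = 3.65585 / 3.33291565 = 1.096892 mm/s


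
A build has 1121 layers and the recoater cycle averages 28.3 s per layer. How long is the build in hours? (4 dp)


t = 1121 * 28.3 / 3600 = 8.8123 hrs


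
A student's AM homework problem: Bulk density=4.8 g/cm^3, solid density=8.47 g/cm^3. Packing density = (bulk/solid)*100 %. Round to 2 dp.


Packing = (4.8/8.47)*100 = 56.67 %


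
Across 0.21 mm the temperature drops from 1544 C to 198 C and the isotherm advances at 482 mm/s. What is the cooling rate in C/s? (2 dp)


G = (1544-198)/0.21 = 6409.52380952 C/mm
CR = 6409.52380952 * 482 = 3089390.48 C/s


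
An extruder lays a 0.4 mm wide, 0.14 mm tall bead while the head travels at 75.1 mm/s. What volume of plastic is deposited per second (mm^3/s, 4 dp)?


Rate = 0.4 * 0.14 * 75.1 = 4.2056 mm^3/s


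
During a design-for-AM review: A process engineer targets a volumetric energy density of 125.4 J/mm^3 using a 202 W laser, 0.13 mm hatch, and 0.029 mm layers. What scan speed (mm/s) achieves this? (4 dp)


v = 202 / (125.4*0.13*0.029) = 427.2799 mm/s


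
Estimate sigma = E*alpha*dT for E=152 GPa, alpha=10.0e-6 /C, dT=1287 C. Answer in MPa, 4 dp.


sigma = 152*1000 * 10.0e-6 * 1287 = 1956.24 MPa


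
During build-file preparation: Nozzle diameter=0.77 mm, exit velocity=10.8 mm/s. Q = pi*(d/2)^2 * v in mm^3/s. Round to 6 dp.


A = pi*(0.77/2)^2 = 0.46566257 mm^2
Q = 0.46566257 * 10.8 = 5.029156 mm^3/s


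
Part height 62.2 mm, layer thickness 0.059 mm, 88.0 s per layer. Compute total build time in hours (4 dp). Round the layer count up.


Layers = ceil(62.2/0.059) = 1055
t = 1055 * 88.0 / 3600 = 25.7889 hrs


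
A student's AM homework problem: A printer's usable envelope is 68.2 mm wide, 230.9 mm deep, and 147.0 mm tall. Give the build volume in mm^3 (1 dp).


V = 68.2 * 230.9 * 147.0 = 2314864.9 mm^3


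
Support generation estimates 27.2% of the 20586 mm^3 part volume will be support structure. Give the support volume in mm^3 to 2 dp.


V_support = 20586 * 0.272 = 5599.39 mm^3


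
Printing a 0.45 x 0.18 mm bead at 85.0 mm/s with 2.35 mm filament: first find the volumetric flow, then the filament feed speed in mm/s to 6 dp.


Q = 0.45 * 0.18 * 85.0 = 6.885 mm^3/s
A_fil = pi*(2.35/2)^2 = 4.33736136 mm^2
v_feed = 6.885 / 4.33736136 = 1.587371 mm/s


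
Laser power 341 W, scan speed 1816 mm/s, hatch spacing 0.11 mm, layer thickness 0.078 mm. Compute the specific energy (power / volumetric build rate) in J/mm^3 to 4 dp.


Build rate = 1816 * 0.11 * 0.078 = 15.58128 mm^3/s
SE = 341 / 15.58128 = 21.8852 J/mm^3


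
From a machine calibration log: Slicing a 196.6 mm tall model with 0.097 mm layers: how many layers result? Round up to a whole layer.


Layers = ceil(196.6/0.097) = 2027


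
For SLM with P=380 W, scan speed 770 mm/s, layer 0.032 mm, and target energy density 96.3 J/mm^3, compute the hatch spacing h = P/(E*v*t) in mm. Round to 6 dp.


h = 380 / (96.3*770*0.032) = 0.160146 mm


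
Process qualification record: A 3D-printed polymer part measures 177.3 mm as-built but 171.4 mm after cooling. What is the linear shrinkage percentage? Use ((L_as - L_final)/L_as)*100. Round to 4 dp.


Shrinkage = ((177.3-171.4)/177.3)*100 = 3.3277 %


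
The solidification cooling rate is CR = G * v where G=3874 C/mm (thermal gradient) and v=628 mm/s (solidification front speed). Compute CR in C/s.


CR = 3874 * 628 = 2432872 C/s


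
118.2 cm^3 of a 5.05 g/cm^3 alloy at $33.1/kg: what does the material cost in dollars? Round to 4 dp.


Mass = 118.2*5.05/1000 = 0.59691 kg
Cost = 0.59691 * 33.1 = 19.7577 $


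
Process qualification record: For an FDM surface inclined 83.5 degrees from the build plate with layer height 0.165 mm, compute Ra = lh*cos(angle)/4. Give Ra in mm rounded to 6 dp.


Ra = 0.165 * cos(83.5) / 4 = 0.00467 mm


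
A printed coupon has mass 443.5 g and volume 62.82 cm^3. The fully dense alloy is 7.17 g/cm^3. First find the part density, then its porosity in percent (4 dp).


rho_part = 443.5 / 62.82 = 7.05985355 g/cm^3
Porosity = (1 - 7.05985355/7.17)*100 = 1.5362 %


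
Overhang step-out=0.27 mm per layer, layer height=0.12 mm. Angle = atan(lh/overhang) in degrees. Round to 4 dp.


angle = atan(0.12/0.27) = 23.9625 degrees


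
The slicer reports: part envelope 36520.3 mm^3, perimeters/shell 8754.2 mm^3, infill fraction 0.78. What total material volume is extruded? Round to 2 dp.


V_infill = (36520.3 - 8754.2) * 0.78 = 21657.56
V_total = 8754.2 + 21657.56 = 30411.76 mm^3


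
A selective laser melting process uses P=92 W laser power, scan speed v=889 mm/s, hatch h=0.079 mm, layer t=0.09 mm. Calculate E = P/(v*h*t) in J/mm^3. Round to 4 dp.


E = 92 / (889*0.079*0.09) = 14.5551 J/mm^3


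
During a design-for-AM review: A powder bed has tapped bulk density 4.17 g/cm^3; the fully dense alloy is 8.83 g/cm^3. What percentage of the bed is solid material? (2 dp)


Packing = (4.17/8.83)*100 = 47.23 %


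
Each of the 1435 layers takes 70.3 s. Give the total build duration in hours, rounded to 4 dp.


t = 1435 * 70.3 / 3600 = 28.0224 hrs


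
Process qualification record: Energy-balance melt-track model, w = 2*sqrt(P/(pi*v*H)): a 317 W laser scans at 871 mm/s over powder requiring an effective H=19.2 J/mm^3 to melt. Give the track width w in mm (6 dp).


w = 2*sqrt(317/(pi*871*19.2)) = 0.155355 mm


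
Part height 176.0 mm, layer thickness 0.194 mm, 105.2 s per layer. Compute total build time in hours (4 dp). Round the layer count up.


Layers = ceil(176.0/0.194) = 908
t = 908 * 105.2 / 3600 = 26.5338 hrs


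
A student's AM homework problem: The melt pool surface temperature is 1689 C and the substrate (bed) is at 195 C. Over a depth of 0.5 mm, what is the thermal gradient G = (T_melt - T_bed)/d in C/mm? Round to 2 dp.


G = (1689-195)/0.5 = 2988.0 C/mm


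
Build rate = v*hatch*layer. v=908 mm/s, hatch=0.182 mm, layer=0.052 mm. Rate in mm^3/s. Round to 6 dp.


Rate = 908 * 0.182 * 0.052 = 8.593312 mm^3/s


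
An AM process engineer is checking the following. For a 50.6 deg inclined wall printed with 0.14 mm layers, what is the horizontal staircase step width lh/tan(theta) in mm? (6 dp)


step = 0.14 / tan(50.6) = 0.114997 mm


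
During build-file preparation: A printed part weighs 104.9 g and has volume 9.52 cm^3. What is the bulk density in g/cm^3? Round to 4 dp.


rho = 104.9 / 9.52 = 11.0189 g/cm^3


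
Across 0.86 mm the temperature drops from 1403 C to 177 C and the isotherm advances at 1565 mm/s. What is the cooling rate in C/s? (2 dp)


G = (1403-177)/0.86 = 1425.58139535 C/mm
CR = 1425.58139535 * 1565 = 2231034.88 C/s


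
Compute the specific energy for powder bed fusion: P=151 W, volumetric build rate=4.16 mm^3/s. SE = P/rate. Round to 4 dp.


SE = 151 / 4.16 = 36.2981 J/mm^3


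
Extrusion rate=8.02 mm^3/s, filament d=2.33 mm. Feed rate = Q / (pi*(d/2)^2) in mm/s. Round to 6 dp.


A = pi*(2.33/2)^2 = 4.263848
v = 8.02 / 4.263848 = 1.88093 mm/s


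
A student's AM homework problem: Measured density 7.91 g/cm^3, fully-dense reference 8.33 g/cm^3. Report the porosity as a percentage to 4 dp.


Porosity = (1-7.91/8.33)*100 = 5.042 %


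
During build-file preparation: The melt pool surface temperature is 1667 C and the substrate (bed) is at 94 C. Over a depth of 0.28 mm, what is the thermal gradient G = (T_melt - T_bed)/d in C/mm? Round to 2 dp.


G = (1667-94)/0.28 = 5617.86 C/mm


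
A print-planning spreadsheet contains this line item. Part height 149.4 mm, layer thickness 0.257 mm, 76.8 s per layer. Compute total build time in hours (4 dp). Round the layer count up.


Layers = ceil(149.4/0.257) = 582
t = 582 * 76.8 / 3600 = 12.416 hrs


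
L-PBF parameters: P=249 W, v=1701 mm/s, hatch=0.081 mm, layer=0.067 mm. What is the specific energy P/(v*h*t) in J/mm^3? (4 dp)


Build rate = 1701 * 0.081 * 0.067 = 9.231327 mm^3/s
SE = 249 / 9.231327 = 26.9734 J/mm^3


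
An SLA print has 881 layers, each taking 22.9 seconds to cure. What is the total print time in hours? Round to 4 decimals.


t = 881 * 22.9 / 3600 = 5.6041 hrs


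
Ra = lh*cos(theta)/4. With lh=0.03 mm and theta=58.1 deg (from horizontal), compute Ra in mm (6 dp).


Ra = 0.03 * cos(58.1) / 4 = 0.003963 mm


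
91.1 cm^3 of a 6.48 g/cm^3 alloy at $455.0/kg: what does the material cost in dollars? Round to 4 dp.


Mass = 91.1*6.48/1000 = 0.590328 kg
Cost = 0.590328 * 455.0 = 268.5992 $


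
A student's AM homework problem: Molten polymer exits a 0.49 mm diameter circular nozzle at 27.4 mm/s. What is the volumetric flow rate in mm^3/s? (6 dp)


A = pi*(0.49/2)^2 = 0.1885741 mm^2
Q = 0.1885741 * 27.4 = 5.16693 mm^3/s


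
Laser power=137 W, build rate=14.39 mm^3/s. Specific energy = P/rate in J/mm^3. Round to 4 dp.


SE = 137 / 14.39 = 9.5205 J/mm^3


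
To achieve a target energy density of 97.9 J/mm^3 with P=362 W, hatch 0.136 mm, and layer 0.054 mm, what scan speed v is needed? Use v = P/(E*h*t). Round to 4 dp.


v = 362 / (97.9*0.136*0.054) = 503.4927 mm/s


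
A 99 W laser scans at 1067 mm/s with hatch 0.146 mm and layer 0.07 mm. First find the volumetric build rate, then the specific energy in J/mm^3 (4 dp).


Build rate = 1067 * 0.146 * 0.07 = 10.90474 mm^3/s
SE = 99 / 10.90474 = 9.0786 J/mm^3


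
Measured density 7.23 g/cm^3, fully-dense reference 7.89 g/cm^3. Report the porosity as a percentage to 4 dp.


Porosity = (1-7.23/7.89)*100 = 8.365 %


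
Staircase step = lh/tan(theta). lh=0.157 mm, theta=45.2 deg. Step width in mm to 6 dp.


step = 0.157 / tan(45.2) = 0.155908 mm


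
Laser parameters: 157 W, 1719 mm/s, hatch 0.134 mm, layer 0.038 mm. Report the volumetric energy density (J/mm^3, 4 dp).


E = 157 / (1719*0.134*0.038) = 17.9364 J/mm^3


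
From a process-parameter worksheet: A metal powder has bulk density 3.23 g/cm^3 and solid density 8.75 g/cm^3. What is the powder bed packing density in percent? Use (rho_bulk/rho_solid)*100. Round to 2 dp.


Packing = (3.23/8.75)*100 = 36.91 %


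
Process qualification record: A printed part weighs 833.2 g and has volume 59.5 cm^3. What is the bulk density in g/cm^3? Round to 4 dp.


rho = 833.2 / 59.5 = 14.0034 g/cm^3


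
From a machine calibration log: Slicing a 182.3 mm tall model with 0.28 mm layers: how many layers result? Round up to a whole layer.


Layers = ceil(182.3/0.28) = 652


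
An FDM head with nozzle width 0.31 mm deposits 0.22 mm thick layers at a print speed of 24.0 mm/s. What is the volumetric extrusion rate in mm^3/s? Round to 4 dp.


Rate = 0.31 * 0.22 * 24.0 = 1.6368 mm^3/s


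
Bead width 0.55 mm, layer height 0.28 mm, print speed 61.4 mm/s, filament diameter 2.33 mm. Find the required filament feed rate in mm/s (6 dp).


Q = 0.55 * 0.28 * 61.4 = 9.4556 mm^3/s
A_fil = pi*(2.33/2)^2 = 4.26384809 mm^2
v_feed = 9.4556 / 4.26384809 = 2.217621 mm/s
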